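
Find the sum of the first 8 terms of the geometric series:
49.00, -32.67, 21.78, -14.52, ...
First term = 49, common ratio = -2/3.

Sₙ = a(1 - rⁿ) / (1 - r)
S_8 = 49(1 - (-2/3)^8) / (1 - (-2/3))
S_8 = 49(1 - (256/6561)) / (5/3)
S_8 = 61789/2187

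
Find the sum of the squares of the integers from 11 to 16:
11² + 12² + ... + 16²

Use ∑_{k=1}^{n} k² = n(n+1)(2n+1)/6, then subtract the first 10 terms.
∑_{k=1}^{16} k² = 16×17×33/6 = 1496
∑_{k=1}^{10} k² = 10×11×21/6 = 385
∑_{k=11}^{16} k² = 1496 - 385 = 1111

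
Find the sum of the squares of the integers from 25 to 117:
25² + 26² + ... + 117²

Use ∑_{k=1}^{n} k² = n(n+1)(2n+1)/6, then subtract the first 24 terms.
∑_{k=1}^{117} k² = 117×118×235/6 = 540735
∑_{k=1}^{24} k² = 24×25×49/6 = 4900
∑_{k=25}^{117} k² = 540735 - 4900 = 535835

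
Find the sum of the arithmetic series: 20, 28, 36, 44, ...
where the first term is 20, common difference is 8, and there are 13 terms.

Sₙ = n/2 × (first + last)
Last term = a + (n-1)d = 20 + (13-1)×8 = 116
S_13 = 13/2 × (20 + 116)
S_13 = 13/2 × 136 = 884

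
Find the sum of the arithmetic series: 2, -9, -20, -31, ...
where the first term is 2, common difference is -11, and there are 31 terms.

Sₙ = n/2 × (first + last)
Last term = a + (n-1)d = 2 + (31-1)×(-11) = -328
S_31 = 31/2 × (2 + (-328))
S_31 = 31/2 × (-326) = -5053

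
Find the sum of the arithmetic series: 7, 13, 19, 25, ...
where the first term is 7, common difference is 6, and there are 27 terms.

Sₙ = n/2 × (first + last)
Last term = a + (n-1)d = 7 + (27-1)×6 = 163
S_27 = 27/2 × (7 + 163)
S_27 = 27/2 × 170 = 2295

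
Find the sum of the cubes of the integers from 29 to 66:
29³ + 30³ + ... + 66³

Use ∑_{k=1}^{n} k³ = [n(n+1)/2]², then subtract the first 28 terms.
∑_{k=1}^{66} k³ = [66×67/2]² = 2211² = 4888521
∑_{k=1}^{28} k³ = [28×29/2]² = 406² = 164836
∑_{k=29}^{66} k³ = 4888521 - 164836 = 4723685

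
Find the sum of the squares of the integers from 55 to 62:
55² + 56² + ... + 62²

Use ∑_{k=1}^{n} k² = n(n+1)(2n+1)/6, then subtract the first 54 terms.
∑_{k=1}^{62} k² = 62×63×125/6 = 81375
∑_{k=1}^{54} k² = 54×55×109/6 = 53955
∑_{k=55}^{62} k² = 81375 - 53955 = 27420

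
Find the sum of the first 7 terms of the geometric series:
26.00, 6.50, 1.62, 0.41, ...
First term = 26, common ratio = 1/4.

Sₙ = a(1 - rⁿ) / (1 - r)
S_7 = 26(1 - (1/4)^7) / (1 - (1/4))
S_7 = 26(1 - (1/16384)) / (3/4)
S_7 = 70993/2048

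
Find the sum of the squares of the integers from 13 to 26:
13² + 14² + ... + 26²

Use ∑_{k=1}^{n} k² = n(n+1)(2n+1)/6, then subtract the first 12 terms.
∑_{k=1}^{26} k² = 26×27×53/6 = 6201
∑_{k=1}^{12} k² = 12×13×25/6 = 650
∑_{k=13}^{26} k² = 6201 - 650 = 5551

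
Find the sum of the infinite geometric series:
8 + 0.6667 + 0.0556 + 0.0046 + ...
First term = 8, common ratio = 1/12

For |r| < 1, S = a / (1 - r)
S = 8 / (1 - (1/12))
S = 8 / (11/12)
S = 96/11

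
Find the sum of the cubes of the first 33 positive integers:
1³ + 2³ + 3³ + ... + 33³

Formula: ∑k³ = [n(n+1)/2]²
= [33×34/2]²
= 561²
= 314721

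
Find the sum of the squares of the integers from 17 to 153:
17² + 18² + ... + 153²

Use ∑_{k=1}^{n} k² = n(n+1)(2n+1)/6, then subtract the first 16 terms.
∑_{k=1}^{153} k² = 153×154×307/6 = 1205589
∑_{k=1}^{16} k² = 16×17×33/6 = 1496
∑_{k=17}^{153} k² = 1205589 - 1496 = 1204093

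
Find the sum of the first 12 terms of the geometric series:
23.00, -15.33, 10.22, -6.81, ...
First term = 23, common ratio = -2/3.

Sₙ = a(1 - rⁿ) / (1 - r)
S_12 = 23(1 - (-2/3)^12) / (1 - (-2/3))
S_12 = 23(1 - (4096/531441)) / (5/3)
S_12 = 2425787/177147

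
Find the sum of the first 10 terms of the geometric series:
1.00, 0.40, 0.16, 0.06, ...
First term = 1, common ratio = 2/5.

Sₙ = a(1 - rⁿ) / (1 - r)
S_10 = 1(1 - (2/5)^10) / (1 - (2/5))
S_10 = 1(1 - (1024/9765625)) / (3/5)
S_10 = 3254867/1953125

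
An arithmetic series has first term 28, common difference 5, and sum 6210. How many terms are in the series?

Using S = n/2 × [2a + (n-1)d]
6210 = n/2 × [2(28) + (n-1)(5)]
6210 = n/2 × [56 + 5n - 5]
12420 = n × [51 + 5n]
5n² + (51)n - 12420 = 0
Discriminant: Δ = (51)² - 4(5)(-12420) = 2601 + 248400 = 251001
√Δ = 501
n = [-(51) + √Δ] / (2·5) = (-51 + 501) / 10 = 450 / 10 = 45
(The negative root is discarded since n must be a positive integer.)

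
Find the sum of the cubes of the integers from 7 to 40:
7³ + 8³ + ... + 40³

Use ∑_{k=1}^{n} k³ = [n(n+1)/2]², then subtract the first 6 terms.
∑_{k=1}^{40} k³ = [40×41/2]² = 820² = 672400
∑_{k=1}^{6} k³ = [6×7/2]² = 21² = 441
∑_{k=7}^{40} k³ = 672400 - 441 = 671959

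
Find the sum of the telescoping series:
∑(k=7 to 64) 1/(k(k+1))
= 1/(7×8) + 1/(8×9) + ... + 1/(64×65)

Partial fractions: 1/(k(k+1)) = 1/k - 1/(k+1)
The series telescopes:
= (1/7 - 1/8) + (1/8 - 1/9) + ... + (1/64 - 1/65)
= 1/7 - 1/65
= 58/455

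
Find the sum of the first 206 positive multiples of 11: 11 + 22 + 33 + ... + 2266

Factor out 11: = 11(1 + 2 + ... + 206) = 11 × n(n+1)/2
= 11 × 206×207/2
= 11 × 21321
= 234531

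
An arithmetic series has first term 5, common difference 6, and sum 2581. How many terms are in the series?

Using S = n/2 × [2a + (n-1)d]
2581 = n/2 × [2(5) + (n-1)(6)]
2581 = n/2 × [10 + 6n - 6]
5162 = n × [4 + 6n]
6n² + (4)n - 5162 = 0
Discriminant: Δ = (4)² - 4(6)(-5162) = 16 + 123888 = 123904
√Δ = 352
n = [-(4) + √Δ] / (2·6) = (-4 + 352) / 12 = 348 / 12 = 29
(The negative root is discarded since n must be a positive integer.)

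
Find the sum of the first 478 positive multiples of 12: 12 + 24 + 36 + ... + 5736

Factor out 12: = 12(1 + 2 + ... + 478) = 12 × n(n+1)/2
= 12 × 478×479/2
= 12 × 114481
= 1373772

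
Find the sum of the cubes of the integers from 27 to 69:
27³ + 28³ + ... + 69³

Use ∑_{k=1}^{n} k³ = [n(n+1)/2]², then subtract the first 26 terms.
∑_{k=1}^{69} k³ = [69×70/2]² = 2415² = 5832225
∑_{k=1}^{26} k³ = [26×27/2]² = 351² = 123201
∑_{k=27}^{69} k³ = 5832225 - 123201 = 5709024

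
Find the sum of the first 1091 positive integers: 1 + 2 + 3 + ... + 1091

Formula: ∑k = n(n+1)/2
= 1091×1092/2
= 1191372/2
= 595686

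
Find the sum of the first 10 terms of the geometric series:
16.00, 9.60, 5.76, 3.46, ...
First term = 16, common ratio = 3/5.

Sₙ = a(1 - rⁿ) / (1 - r)
S_10 = 16(1 - (3/5)^10) / (1 - (3/5))
S_10 = 16(1 - (59049/9765625)) / (2/5)
S_10 = 77652608/1953125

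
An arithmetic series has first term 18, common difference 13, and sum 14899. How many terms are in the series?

Using S = n/2 × [2a + (n-1)d]
14899 = n/2 × [2(18) + (n-1)(13)]
14899 = n/2 × [36 + 13n - 13]
29798 = n × [23 + 13n]
13n² + (23)n - 29798 = 0
Discriminant: Δ = (23)² - 4(13)(-29798) = 529 + 1549496 = 1550025
√Δ = 1245
n = [-(23) + √Δ] / (2·13) = (-23 + 1245) / 26 = 1222 / 26 = 47
(The negative root is discarded since n must be a positive integer.)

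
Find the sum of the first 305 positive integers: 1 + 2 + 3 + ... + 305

Formula: ∑k = n(n+1)/2
= 305×306/2
= 93330/2
= 46665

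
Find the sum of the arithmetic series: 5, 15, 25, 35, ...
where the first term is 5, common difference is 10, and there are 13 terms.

Sₙ = n/2 × (first + last)
Last term = a + (n-1)d = 5 + (13-1)×10 = 125
S_13 = 13/2 × (5 + 125)
S_13 = 13/2 × 130 = 845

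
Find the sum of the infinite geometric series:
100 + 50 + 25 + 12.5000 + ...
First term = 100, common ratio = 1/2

For |r| < 1, S = a / (1 - r)
S = 100 / (1 - (1/2))
S = 100 / (1/2)
S = 200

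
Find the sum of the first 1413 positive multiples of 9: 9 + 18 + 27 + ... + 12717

Factor out 9: = 9(1 + 2 + ... + 1413) = 9 × n(n+1)/2
= 9 × 1413×1414/2
= 9 × 998991
= 8990919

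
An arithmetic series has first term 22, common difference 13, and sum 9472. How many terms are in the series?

Using S = n/2 × [2a + (n-1)d]
9472 = n/2 × [2(22) + (n-1)(13)]
9472 = n/2 × [44 + 13n - 13]
18944 = n × [31 + 13n]
13n² + (31)n - 18944 = 0
Discriminant: Δ = (31)² - 4(13)(-18944) = 961 + 985088 = 986049
√Δ = 993
n = [-(31) + √Δ] / (2·13) = (-31 + 993) / 26 = 962 / 26 = 37
(The negative root is discarded since n must be a positive integer.)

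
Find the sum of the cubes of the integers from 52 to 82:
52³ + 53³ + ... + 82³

Use ∑_{k=1}^{n} k³ = [n(n+1)/2]², then subtract the first 51 terms.
∑_{k=1}^{82} k³ = [82×83/2]² = 3403² = 11580409
∑_{k=1}^{51} k³ = [51×52/2]² = 1326² = 1758276
∑_{k=52}^{82} k³ = 11580409 - 1758276 = 9822133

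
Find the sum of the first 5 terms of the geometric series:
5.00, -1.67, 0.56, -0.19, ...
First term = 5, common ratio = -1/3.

Sₙ = a(1 - rⁿ) / (1 - r)
S_5 = 5(1 - (-1/3)^5) / (1 - (-1/3))
S_5 = 5(1 - (-1/243)) / (4/3)
S_5 = 305/81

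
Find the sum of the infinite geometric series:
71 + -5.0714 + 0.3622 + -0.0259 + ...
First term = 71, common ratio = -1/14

For |r| < 1, S = a / (1 - r)
S = 71 / (1 - (-1/14))
S = 71 / (15/14)
S = 994/15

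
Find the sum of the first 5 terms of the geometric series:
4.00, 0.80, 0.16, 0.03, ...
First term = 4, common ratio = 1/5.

Sₙ = a(1 - rⁿ) / (1 - r)
S_5 = 4(1 - (1/5)^5) / (1 - (1/5))
S_5 = 4(1 - (1/3125)) / (4/5)
S_5 = 3124/625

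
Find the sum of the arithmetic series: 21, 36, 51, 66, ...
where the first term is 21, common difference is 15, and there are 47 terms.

Sₙ = n/2 × (first + last)
Last term = a + (n-1)d = 21 + (47-1)×15 = 711
S_47 = 47/2 × (21 + 711)
S_47 = 47/2 × 732 = 17202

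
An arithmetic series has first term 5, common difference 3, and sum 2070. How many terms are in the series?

Using S = n/2 × [2a + (n-1)d]
2070 = n/2 × [2(5) + (n-1)(3)]
2070 = n/2 × [10 + 3n - 3]
4140 = n × [7 + 3n]
3n² + (7)n - 4140 = 0
Discriminant: Δ = (7)² - 4(3)(-4140) = 49 + 49680 = 49729
√Δ = 223
n = [-(7) + √Δ] / (2·3) = (-7 + 223) / 6 = 216 / 6 = 36
(The negative root is discarded since n must be a positive integer.)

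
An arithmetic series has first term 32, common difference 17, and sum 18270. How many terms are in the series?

Using S = n/2 × [2a + (n-1)d]
18270 = n/2 × [2(32) + (n-1)(17)]
18270 = n/2 × [64 + 17n - 17]
36540 = n × [47 + 17n]
17n² + (47)n - 36540 = 0
Discriminant: Δ = (47)² - 4(17)(-36540) = 2209 + 2484720 = 2486929
√Δ = 1577
n = [-(47) + √Δ] / (2·17) = (-47 + 1577) / 34 = 1530 / 34 = 45
(The negative root is discarded since n must be a positive integer.)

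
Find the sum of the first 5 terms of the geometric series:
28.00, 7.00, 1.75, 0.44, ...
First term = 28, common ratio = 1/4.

Sₙ = a(1 - rⁿ) / (1 - r)
S_5 = 28(1 - (1/4)^5) / (1 - (1/4))
S_5 = 28(1 - (1/1024)) / (3/4)
S_5 = 2387/64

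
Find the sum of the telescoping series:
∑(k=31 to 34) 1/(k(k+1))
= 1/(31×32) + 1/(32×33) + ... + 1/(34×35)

Partial fractions: 1/(k(k+1)) = 1/k - 1/(k+1)
The series telescopes:
= (1/31 - 1/32) + (1/32 - 1/33) + ... + (1/34 - 1/35)
= 1/31 - 1/35
= 4/1085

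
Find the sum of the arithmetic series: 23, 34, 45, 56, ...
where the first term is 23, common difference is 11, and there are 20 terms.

Sₙ = n/2 × (first + last)
Last term = a + (n-1)d = 23 + (20-1)×11 = 232
S_20 = 20/2 × (23 + 232)
S_20 = 20/2 × 255 = 2550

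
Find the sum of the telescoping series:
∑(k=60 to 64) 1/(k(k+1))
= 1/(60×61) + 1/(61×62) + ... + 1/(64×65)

Partial fractions: 1/(k(k+1)) = 1/k - 1/(k+1)
The series telescopes:
= (1/60 - 1/61) + (1/61 - 1/62) + ... + (1/64 - 1/65)
= 1/60 - 1/65
= 1/780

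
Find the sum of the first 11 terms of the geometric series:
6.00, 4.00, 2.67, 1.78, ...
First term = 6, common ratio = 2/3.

Sₙ = a(1 - rⁿ) / (1 - r)
S_11 = 6(1 - (2/3)^11) / (1 - (2/3))
S_11 = 6(1 - (2048/177147)) / (1/3)
S_11 = 350198/19683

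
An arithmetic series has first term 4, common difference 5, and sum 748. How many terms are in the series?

Using S = n/2 × [2a + (n-1)d]
748 = n/2 × [2(4) + (n-1)(5)]
748 = n/2 × [8 + 5n - 5]
1496 = n × [3 + 5n]
5n² + (3)n - 1496 = 0
Discriminant: Δ = (3)² - 4(5)(-1496) = 9 + 29920 = 29929
√Δ = 173
n = [-(3) + √Δ] / (2·5) = (-3 + 173) / 10 = 170 / 10 = 17
(The negative root is discarded since n must be a positive integer.)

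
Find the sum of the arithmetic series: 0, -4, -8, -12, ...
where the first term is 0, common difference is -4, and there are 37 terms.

Sₙ = n/2 × (first + last)
Last term = a + (n-1)d = 0 + (37-1)×(-4) = -144
S_37 = 37/2 × (0 + (-144))
S_37 = 37/2 × (-144) = -2664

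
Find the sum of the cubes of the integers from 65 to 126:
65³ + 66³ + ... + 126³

Use ∑_{k=1}^{n} k³ = [n(n+1)/2]², then subtract the first 64 terms.
∑_{k=1}^{126} k³ = [126×127/2]² = 8001² = 64016001
∑_{k=1}^{64} k³ = [64×65/2]² = 2080² = 4326400
∑_{k=65}^{126} k³ = 64016001 - 4326400 = 59689601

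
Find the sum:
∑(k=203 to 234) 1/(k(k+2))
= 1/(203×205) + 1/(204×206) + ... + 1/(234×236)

Partial fractions: 1/(k(k+2)) = (1/2)[1/k - 1/(k+2)]
Telescoping leaves the first two and last two terms:
= (1/2)[1/203 + 1/204 - 1/235 - 1/236]
= 95849/143544345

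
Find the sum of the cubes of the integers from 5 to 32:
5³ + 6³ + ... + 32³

Use ∑_{k=1}^{n} k³ = [n(n+1)/2]², then subtract the first 4 terms.
∑_{k=1}^{32} k³ = [32×33/2]² = 528² = 278784
∑_{k=1}^{4} k³ = [4×5/2]² = 10² = 100
∑_{k=5}^{32} k³ = 278784 - 100 = 278684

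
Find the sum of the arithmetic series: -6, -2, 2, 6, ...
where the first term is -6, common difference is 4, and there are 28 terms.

Sₙ = n/2 × (first + last)
Last term = a + (n-1)d = -6 + (28-1)×4 = 102
S_28 = 28/2 × (-6 + 102)
S_28 = 28/2 × 96 = 1344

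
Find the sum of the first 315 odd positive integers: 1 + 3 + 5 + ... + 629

Sum of first n odd numbers = n²
= 315²
= 99225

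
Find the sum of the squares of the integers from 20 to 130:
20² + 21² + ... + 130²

Use ∑_{k=1}^{n} k² = n(n+1)(2n+1)/6, then subtract the first 19 terms.
∑_{k=1}^{130} k² = 130×131×261/6 = 740805
∑_{k=1}^{19} k² = 19×20×39/6 = 2470
∑_{k=20}^{130} k² = 740805 - 2470 = 738335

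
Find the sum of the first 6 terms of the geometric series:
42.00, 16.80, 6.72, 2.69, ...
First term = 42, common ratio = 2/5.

Sₙ = a(1 - rⁿ) / (1 - r)
S_6 = 42(1 - (2/5)^6) / (1 - (2/5))
S_6 = 42(1 - (64/15625)) / (3/5)
S_6 = 217854/3125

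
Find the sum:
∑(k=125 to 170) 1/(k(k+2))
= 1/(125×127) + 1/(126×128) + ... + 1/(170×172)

Partial fractions: 1/(k(k+2)) = (1/2)[1/k - 1/(k+2)]
Telescoping leaves the first two and last two terms:
= (1/2)[1/125 + 1/126 - 1/171 - 1/172]
= 110009/51471000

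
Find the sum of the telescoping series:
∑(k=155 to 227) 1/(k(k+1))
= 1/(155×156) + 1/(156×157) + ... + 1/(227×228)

Partial fractions: 1/(k(k+1)) = 1/k - 1/(k+1)
The series telescopes:
= (1/155 - 1/156) + (1/156 - 1/157) + ... + (1/227 - 1/228)
= 1/155 - 1/228
= 73/35340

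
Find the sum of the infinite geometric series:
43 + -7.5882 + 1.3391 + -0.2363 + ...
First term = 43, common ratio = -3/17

For |r| < 1, S = a / (1 - r)
S = 43 / (1 - (-3/17))
S = 43 / (20/17)
S = 731/20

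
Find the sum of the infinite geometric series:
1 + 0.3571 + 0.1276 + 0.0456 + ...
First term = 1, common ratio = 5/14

For |r| < 1, S = a / (1 - r)
S = 1 / (1 - (5/14))
S = 1 / (9/14)
S = 14/9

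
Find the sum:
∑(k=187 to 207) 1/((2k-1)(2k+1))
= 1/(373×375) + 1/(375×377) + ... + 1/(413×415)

Partial fractions: 1/((2k-1)(2k+1)) = (1/2)[1/(2k-1) - 1/(2k+1)]
The series telescopes:
= (1/2)[1/373 - 1/415]
= 21/154795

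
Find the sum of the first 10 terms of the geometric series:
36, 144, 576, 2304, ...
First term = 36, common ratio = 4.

Sₙ = a(1 - rⁿ) / (1 - r)
S_10 = 36(1 - 4^10) / (1 - 4)
S_10 = 36(1 - 1048576) / (-3)
S_10 = 12582900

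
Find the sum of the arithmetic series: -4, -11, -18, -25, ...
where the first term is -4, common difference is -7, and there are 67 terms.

Sₙ = n/2 × (first + last)
Last term = a + (n-1)d = -4 + (67-1)×(-7) = -466
S_67 = 67/2 × (-4 + (-466))
S_67 = 67/2 × (-470) = -15745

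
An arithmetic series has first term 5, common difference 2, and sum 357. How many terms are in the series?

Using S = n/2 × [2a + (n-1)d]
357 = n/2 × [2(5) + (n-1)(2)]
357 = n/2 × [10 + 2n - 2]
714 = n × [8 + 2n]
2n² + (8)n - 714 = 0
Discriminant: Δ = (8)² - 4(2)(-714) = 64 + 5712 = 5776
√Δ = 76
n = [-(8) + √Δ] / (2·2) = (-8 + 76) / 4 = 68 / 4 = 17
(The negative root is discarded since n must be a positive integer.)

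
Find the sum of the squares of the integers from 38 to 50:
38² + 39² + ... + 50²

Use ∑_{k=1}^{n} k² = n(n+1)(2n+1)/6, then subtract the first 37 terms.
∑_{k=1}^{50} k² = 50×51×101/6 = 42925
∑_{k=1}^{37} k² = 37×38×75/6 = 17575
∑_{k=38}^{50} k² = 42925 - 17575 = 25350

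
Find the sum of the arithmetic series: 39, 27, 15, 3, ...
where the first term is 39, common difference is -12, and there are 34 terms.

Sₙ = n/2 × (first + last)
Last term = a + (n-1)d = 39 + (34-1)×(-12) = -357
S_34 = 34/2 × (39 + (-357))
S_34 = 34/2 × (-318) = -5406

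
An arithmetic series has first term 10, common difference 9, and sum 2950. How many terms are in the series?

Using S = n/2 × [2a + (n-1)d]
2950 = n/2 × [2(10) + (n-1)(9)]
2950 = n/2 × [20 + 9n - 9]
5900 = n × [11 + 9n]
9n² + (11)n - 5900 = 0
Discriminant: Δ = (11)² - 4(9)(-5900) = 121 + 212400 = 212521
√Δ = 461
n = [-(11) + √Δ] / (2·9) = (-11 + 461) / 18 = 450 / 18 = 25
(The negative root is discarded since n must be a positive integer.)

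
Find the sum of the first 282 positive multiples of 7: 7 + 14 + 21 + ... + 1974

Factor out 7: = 7(1 + 2 + ... + 282) = 7 × n(n+1)/2
= 7 × 282×283/2
= 7 × 39903
= 279321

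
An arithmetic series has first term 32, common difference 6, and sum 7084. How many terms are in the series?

Using S = n/2 × [2a + (n-1)d]
7084 = n/2 × [2(32) + (n-1)(6)]
7084 = n/2 × [64 + 6n - 6]
14168 = n × [58 + 6n]
6n² + (58)n - 14168 = 0
Discriminant: Δ = (58)² - 4(6)(-14168) = 3364 + 340032 = 343396
√Δ = 586
n = [-(58) + √Δ] / (2·6) = (-58 + 586) / 12 = 528 / 12 = 44
(The negative root is discarded since n must be a positive integer.)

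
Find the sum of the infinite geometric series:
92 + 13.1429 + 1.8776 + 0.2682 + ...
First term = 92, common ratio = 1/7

For |r| < 1, S = a / (1 - r)
S = 92 / (1 - (1/7))
S = 92 / (6/7)
S = 322/3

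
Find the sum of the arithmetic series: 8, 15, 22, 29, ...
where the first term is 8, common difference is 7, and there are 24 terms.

Sₙ = n/2 × (first + last)
Last term = a + (n-1)d = 8 + (24-1)×7 = 169
S_24 = 24/2 × (8 + 169)
S_24 = 24/2 × 177 = 2124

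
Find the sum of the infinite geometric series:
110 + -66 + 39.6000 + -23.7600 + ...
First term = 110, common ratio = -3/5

For |r| < 1, S = a / (1 - r)
S = 110 / (1 - (-3/5))
S = 110 / (8/5)
S = 275/4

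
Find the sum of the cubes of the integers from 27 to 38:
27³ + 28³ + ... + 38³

Use ∑_{k=1}^{n} k³ = [n(n+1)/2]², then subtract the first 26 terms.
∑_{k=1}^{38} k³ = [38×39/2]² = 741² = 549081
∑_{k=1}^{26} k³ = [26×27/2]² = 351² = 123201
∑_{k=27}^{38} k³ = 549081 - 123201 = 425880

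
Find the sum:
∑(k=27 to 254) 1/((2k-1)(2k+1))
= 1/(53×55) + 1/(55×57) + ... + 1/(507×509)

Partial fractions: 1/((2k-1)(2k+1)) = (1/2)[1/(2k-1) - 1/(2k+1)]
The series telescopes:
= (1/2)[1/53 - 1/509]
= 228/26977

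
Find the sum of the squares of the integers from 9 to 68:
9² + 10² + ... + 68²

Use ∑_{k=1}^{n} k² = n(n+1)(2n+1)/6, then subtract the first 8 terms.
∑_{k=1}^{68} k² = 68×69×137/6 = 107134
∑_{k=1}^{8} k² = 8×9×17/6 = 204
∑_{k=9}^{68} k² = 107134 - 204 = 106930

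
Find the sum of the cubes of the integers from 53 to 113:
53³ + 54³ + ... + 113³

Use ∑_{k=1}^{n} k³ = [n(n+1)/2]², then subtract the first 52 terms.
∑_{k=1}^{113} k³ = [113×114/2]² = 6441² = 41486481
∑_{k=1}^{52} k³ = [52×53/2]² = 1378² = 1898884
∑_{k=53}^{113} k³ = 41486481 - 1898884 = 39587597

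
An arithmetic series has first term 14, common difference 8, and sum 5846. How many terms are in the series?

Using S = n/2 × [2a + (n-1)d]
5846 = n/2 × [2(14) + (n-1)(8)]
5846 = n/2 × [28 + 8n - 8]
11692 = n × [20 + 8n]
8n² + (20)n - 11692 = 0
Discriminant: Δ = (20)² - 4(8)(-11692) = 400 + 374144 = 374544
√Δ = 612
n = [-(20) + √Δ] / (2·8) = (-20 + 612) / 16 = 592 / 16 = 37
(The negative root is discarded since n must be a positive integer.)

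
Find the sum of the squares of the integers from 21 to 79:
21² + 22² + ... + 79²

Use ∑_{k=1}^{n} k² = n(n+1)(2n+1)/6, then subtract the first 20 terms.
∑_{k=1}^{79} k² = 79×80×159/6 = 167480
∑_{k=1}^{20} k² = 20×21×41/6 = 2870
∑_{k=21}^{79} k² = 167480 - 2870 = 164610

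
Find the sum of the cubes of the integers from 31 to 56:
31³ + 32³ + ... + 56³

Use ∑_{k=1}^{n} k³ = [n(n+1)/2]², then subtract the first 30 terms.
∑_{k=1}^{56} k³ = [56×57/2]² = 1596² = 2547216
∑_{k=1}^{30} k³ = [30×31/2]² = 465² = 216225
∑_{k=31}^{56} k³ = 2547216 - 216225 = 2330991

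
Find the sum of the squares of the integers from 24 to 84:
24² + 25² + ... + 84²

Use ∑_{k=1}^{n} k² = n(n+1)(2n+1)/6, then subtract the first 23 terms.
∑_{k=1}^{84} k² = 84×85×169/6 = 201110
∑_{k=1}^{23} k² = 23×24×47/6 = 4324
∑_{k=24}^{84} k² = 201110 - 4324 = 196786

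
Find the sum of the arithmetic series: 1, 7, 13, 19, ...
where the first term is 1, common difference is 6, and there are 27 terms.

Sₙ = n/2 × (first + last)
Last term = a + (n-1)d = 1 + (27-1)×6 = 157
S_27 = 27/2 × (1 + 157)
S_27 = 27/2 × 158 = 2133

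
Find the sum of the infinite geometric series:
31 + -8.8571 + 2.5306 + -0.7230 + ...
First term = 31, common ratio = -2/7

For |r| < 1, S = a / (1 - r)
S = 31 / (1 - (-2/7))
S = 31 / (9/7)
S = 217/9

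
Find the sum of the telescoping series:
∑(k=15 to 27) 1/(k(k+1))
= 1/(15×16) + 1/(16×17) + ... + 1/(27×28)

Partial fractions: 1/(k(k+1)) = 1/k - 1/(k+1)
The series telescopes:
= (1/15 - 1/16) + (1/16 - 1/17) + ... + (1/27 - 1/28)
= 1/15 - 1/28
= 13/420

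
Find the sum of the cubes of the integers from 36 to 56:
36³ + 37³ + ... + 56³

Use ∑_{k=1}^{n} k³ = [n(n+1)/2]², then subtract the first 35 terms.
∑_{k=1}^{56} k³ = [56×57/2]² = 1596² = 2547216
∑_{k=1}^{35} k³ = [35×36/2]² = 630² = 396900
∑_{k=36}^{56} k³ = 2547216 - 396900 = 2150316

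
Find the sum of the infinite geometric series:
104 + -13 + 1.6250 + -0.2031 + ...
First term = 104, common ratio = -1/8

For |r| < 1, S = a / (1 - r)
S = 104 / (1 - (-1/8))
S = 104 / (9/8)
S = 832/9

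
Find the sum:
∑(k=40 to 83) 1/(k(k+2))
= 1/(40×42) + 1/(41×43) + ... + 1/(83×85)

Partial fractions: 1/(k(k+2)) = (1/2)[1/k - 1/(k+2)]
Telescoping leaves the first two and last two terms:
= (1/2)[1/40 + 1/41 - 1/84 - 1/85]
= 15059/1170960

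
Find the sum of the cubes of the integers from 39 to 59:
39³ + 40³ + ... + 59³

Use ∑_{k=1}^{n} k³ = [n(n+1)/2]², then subtract the first 38 terms.
∑_{k=1}^{59} k³ = [59×60/2]² = 1770² = 3132900
∑_{k=1}^{38} k³ = [38×39/2]² = 741² = 549081
∑_{k=39}^{59} k³ = 3132900 - 549081 = 2583819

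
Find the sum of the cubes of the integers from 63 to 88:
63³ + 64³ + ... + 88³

Use ∑_{k=1}^{n} k³ = [n(n+1)/2]², then subtract the first 62 terms.
∑_{k=1}^{88} k³ = [88×89/2]² = 3916² = 15335056
∑_{k=1}^{62} k³ = [62×63/2]² = 1953² = 3814209
∑_{k=63}^{88} k³ = 15335056 - 3814209 = 11520847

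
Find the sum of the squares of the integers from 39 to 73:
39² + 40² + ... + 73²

Use ∑_{k=1}^{n} k² = n(n+1)(2n+1)/6, then subtract the first 38 terms.
∑_{k=1}^{73} k² = 73×74×147/6 = 132349
∑_{k=1}^{38} k² = 38×39×77/6 = 19019
∑_{k=39}^{73} k² = 132349 - 19019 = 113330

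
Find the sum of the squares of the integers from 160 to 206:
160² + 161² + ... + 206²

Use ∑_{k=1}^{n} k² = n(n+1)(2n+1)/6, then subtract the first 159 terms.
∑_{k=1}^{206} k² = 206×207×413/6 = 2935191
∑_{k=1}^{159} k² = 159×160×319/6 = 1352560
∑_{k=160}^{206} k² = 2935191 - 1352560 = 1582631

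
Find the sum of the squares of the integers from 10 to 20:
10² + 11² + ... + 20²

Use ∑_{k=1}^{n} k² = n(n+1)(2n+1)/6, then subtract the first 9 terms.
∑_{k=1}^{20} k² = 20×21×41/6 = 2870
∑_{k=1}^{9} k² = 9×10×19/6 = 285
∑_{k=10}^{20} k² = 2870 - 285 = 2585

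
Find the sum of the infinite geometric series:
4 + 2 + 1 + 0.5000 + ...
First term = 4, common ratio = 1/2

For |r| < 1, S = a / (1 - r)
S = 4 / (1 - (1/2))
S = 4 / (1/2)
S = 8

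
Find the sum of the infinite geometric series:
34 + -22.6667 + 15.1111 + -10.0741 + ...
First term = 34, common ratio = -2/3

For |r| < 1, S = a / (1 - r)
S = 34 / (1 - (-2/3))
S = 34 / (5/3)
S = 102/5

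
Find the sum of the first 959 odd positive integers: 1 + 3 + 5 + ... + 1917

Sum of first n odd numbers = n²
= 959²
= 919681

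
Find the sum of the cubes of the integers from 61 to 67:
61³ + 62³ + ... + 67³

Use ∑_{k=1}^{n} k³ = [n(n+1)/2]², then subtract the first 60 terms.
∑_{k=1}^{67} k³ = [67×68/2]² = 2278² = 5189284
∑_{k=1}^{60} k³ = [60×61/2]² = 1830² = 3348900
∑_{k=61}^{67} k³ = 5189284 - 3348900 = 1840384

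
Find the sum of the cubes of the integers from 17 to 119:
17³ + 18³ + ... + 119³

Use ∑_{k=1}^{n} k³ = [n(n+1)/2]², then subtract the first 16 terms.
∑_{k=1}^{119} k³ = [119×120/2]² = 7140² = 50979600
∑_{k=1}^{16} k³ = [16×17/2]² = 136² = 18496
∑_{k=17}^{119} k³ = 50979600 - 18496 = 50961104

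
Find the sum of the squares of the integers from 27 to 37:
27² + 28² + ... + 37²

Use ∑_{k=1}^{n} k² = n(n+1)(2n+1)/6, then subtract the first 26 terms.
∑_{k=1}^{37} k² = 37×38×75/6 = 17575
∑_{k=1}^{26} k² = 26×27×53/6 = 6201
∑_{k=27}^{37} k² = 17575 - 6201 = 11374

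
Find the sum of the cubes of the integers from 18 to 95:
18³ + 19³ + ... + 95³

Use ∑_{k=1}^{n} k³ = [n(n+1)/2]², then subtract the first 17 terms.
∑_{k=1}^{95} k³ = [95×96/2]² = 4560² = 20793600
∑_{k=1}^{17} k³ = [17×18/2]² = 153² = 23409
∑_{k=18}^{95} k³ = 20793600 - 23409 = 20770191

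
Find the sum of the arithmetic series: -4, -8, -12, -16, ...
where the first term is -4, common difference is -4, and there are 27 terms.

Sₙ = n/2 × (first + last)
Last term = a + (n-1)d = -4 + (27-1)×(-4) = -108
S_27 = 27/2 × (-4 + (-108))
S_27 = 27/2 × (-112) = -1512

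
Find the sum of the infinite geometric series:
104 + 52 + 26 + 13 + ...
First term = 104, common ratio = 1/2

For |r| < 1, S = a / (1 - r)
S = 104 / (1 - (1/2))
S = 104 / (1/2)
S = 208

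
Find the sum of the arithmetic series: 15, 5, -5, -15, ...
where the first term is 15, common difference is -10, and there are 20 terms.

Sₙ = n/2 × (first + last)
Last term = a + (n-1)d = 15 + (20-1)×(-10) = -175
S_20 = 20/2 × (15 + (-175))
S_20 = 20/2 × (-160) = -1600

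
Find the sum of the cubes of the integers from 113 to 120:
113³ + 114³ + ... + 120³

Use ∑_{k=1}^{n} k³ = [n(n+1)/2]², then subtract the first 112 terms.
∑_{k=1}^{120} k³ = [120×121/2]² = 7260² = 52707600
∑_{k=1}^{112} k³ = [112×113/2]² = 6328² = 40043584
∑_{k=113}^{120} k³ = 52707600 - 40043584 = 12664016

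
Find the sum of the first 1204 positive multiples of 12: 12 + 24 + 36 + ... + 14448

Factor out 12: = 12(1 + 2 + ... + 1204) = 12 × n(n+1)/2
= 12 × 1204×1205/2
= 12 × 725410
= 8704920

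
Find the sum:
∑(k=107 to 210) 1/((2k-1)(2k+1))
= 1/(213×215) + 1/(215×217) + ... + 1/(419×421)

Partial fractions: 1/((2k-1)(2k+1)) = (1/2)[1/(2k-1) - 1/(2k+1)]
The series telescopes:
= (1/2)[1/213 - 1/421]
= 104/89673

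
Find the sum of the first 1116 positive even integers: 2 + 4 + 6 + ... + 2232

Sum of first n even numbers = n(n+1)
= 1116×1117
= 1246572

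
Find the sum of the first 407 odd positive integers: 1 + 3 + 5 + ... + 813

Sum of first n odd numbers = n²
= 407²
= 165649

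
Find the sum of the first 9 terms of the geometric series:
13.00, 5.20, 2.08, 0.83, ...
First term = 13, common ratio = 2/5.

Sₙ = a(1 - rⁿ) / (1 - r)
S_9 = 13(1 - (2/5)^9) / (1 - (2/5))
S_9 = 13(1 - (512/1953125)) / (3/5)
S_9 = 8461323/390625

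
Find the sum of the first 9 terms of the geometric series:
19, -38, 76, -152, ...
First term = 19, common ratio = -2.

Sₙ = a(1 - rⁿ) / (1 - r)
S_9 = 19(1 - (-2)^9) / (1 - (-2))
S_9 = 19(1 - (-512)) / (3)
S_9 = 3249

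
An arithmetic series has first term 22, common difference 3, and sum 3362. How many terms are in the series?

Using S = n/2 × [2a + (n-1)d]
3362 = n/2 × [2(22) + (n-1)(3)]
3362 = n/2 × [44 + 3n - 3]
6724 = n × [41 + 3n]
3n² + (41)n - 6724 = 0
Discriminant: Δ = (41)² - 4(3)(-6724) = 1681 + 80688 = 82369
√Δ = 287
n = [-(41) + √Δ] / (2·3) = (-41 + 287) / 6 = 246 / 6 = 41
(The negative root is discarded since n must be a positive integer.)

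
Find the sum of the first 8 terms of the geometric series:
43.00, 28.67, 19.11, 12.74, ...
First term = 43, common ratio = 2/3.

Sₙ = a(1 - rⁿ) / (1 - r)
S_8 = 43(1 - (2/3)^8) / (1 - (2/3))
S_8 = 43(1 - (256/6561)) / (1/3)
S_8 = 271115/2187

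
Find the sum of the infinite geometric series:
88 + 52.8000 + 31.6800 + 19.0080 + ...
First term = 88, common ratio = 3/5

For |r| < 1, S = a / (1 - r)
S = 88 / (1 - (3/5))
S = 88 / (2/5)
S = 220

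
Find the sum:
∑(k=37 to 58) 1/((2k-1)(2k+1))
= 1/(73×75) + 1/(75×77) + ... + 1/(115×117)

Partial fractions: 1/((2k-1)(2k+1)) = (1/2)[1/(2k-1) - 1/(2k+1)]
The series telescopes:
= (1/2)[1/73 - 1/117]
= 22/8541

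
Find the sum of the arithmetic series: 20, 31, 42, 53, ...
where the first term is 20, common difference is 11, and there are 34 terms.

Sₙ = n/2 × (first + last)
Last term = a + (n-1)d = 20 + (34-1)×11 = 383
S_34 = 34/2 × (20 + 383)
S_34 = 34/2 × 403 = 6851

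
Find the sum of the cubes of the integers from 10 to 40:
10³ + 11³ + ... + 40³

Use ∑_{k=1}^{n} k³ = [n(n+1)/2]², then subtract the first 9 terms.
∑_{k=1}^{40} k³ = [40×41/2]² = 820² = 672400
∑_{k=1}^{9} k³ = [9×10/2]² = 45² = 2025
∑_{k=10}^{40} k³ = 672400 - 2025 = 670375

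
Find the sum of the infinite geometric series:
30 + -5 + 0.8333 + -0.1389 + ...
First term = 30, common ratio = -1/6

For |r| < 1, S = a / (1 - r)
S = 30 / (1 - (-1/6))
S = 30 / (7/6)
S = 180/7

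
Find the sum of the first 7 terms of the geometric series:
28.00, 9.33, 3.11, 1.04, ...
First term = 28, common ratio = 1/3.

Sₙ = a(1 - rⁿ) / (1 - r)
S_7 = 28(1 - (1/3)^7) / (1 - (1/3))
S_7 = 28(1 - (1/2187)) / (2/3)
S_7 = 30604/729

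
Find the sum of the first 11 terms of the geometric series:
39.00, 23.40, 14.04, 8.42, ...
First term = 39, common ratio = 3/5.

Sₙ = a(1 - rⁿ) / (1 - r)
S_11 = 39(1 - (3/5)^11) / (1 - (3/5))
S_11 = 39(1 - (177147/48828125)) / (2/5)
S_11 = 948694071/9765625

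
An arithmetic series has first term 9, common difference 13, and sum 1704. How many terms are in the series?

Using S = n/2 × [2a + (n-1)d]
1704 = n/2 × [2(9) + (n-1)(13)]
1704 = n/2 × [18 + 13n - 13]
3408 = n × [5 + 13n]
13n² + (5)n - 3408 = 0
Discriminant: Δ = (5)² - 4(13)(-3408) = 25 + 177216 = 177241
√Δ = 421
n = [-(5) + √Δ] / (2·13) = (-5 + 421) / 26 = 416 / 26 = 16
(The negative root is discarded since n must be a positive integer.)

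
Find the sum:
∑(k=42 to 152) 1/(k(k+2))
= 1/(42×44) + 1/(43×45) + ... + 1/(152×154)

Partial fractions: 1/(k(k+2)) = (1/2)[1/k - 1/(k+2)]
Telescoping leaves the first two and last two terms:
= (1/2)[1/42 + 1/43 - 1/153 - 1/154]
= 8621/506583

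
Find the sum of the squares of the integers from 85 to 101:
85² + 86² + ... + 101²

Use ∑_{k=1}^{n} k² = n(n+1)(2n+1)/6, then subtract the first 84 terms.
∑_{k=1}^{101} k² = 101×102×203/6 = 348551
∑_{k=1}^{84} k² = 84×85×169/6 = 201110
∑_{k=85}^{101} k² = 348551 - 201110 = 147441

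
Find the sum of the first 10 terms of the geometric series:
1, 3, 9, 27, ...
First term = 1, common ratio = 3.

Sₙ = a(1 - rⁿ) / (1 - r)
S_10 = 1(1 - 3^10) / (1 - 3)
S_10 = 1(1 - 59049) / (-2)
S_10 = 29524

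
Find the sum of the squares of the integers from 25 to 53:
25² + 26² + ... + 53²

Use ∑_{k=1}^{n} k² = n(n+1)(2n+1)/6, then subtract the first 24 terms.
∑_{k=1}^{53} k² = 53×54×107/6 = 51039
∑_{k=1}^{24} k² = 24×25×49/6 = 4900
∑_{k=25}^{53} k² = 51039 - 4900 = 46139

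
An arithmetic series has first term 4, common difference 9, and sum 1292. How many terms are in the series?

Using S = n/2 × [2a + (n-1)d]
1292 = n/2 × [2(4) + (n-1)(9)]
1292 = n/2 × [8 + 9n - 9]
2584 = n × [-1 + 9n]
9n² + (-1)n - 2584 = 0
Discriminant: Δ = (-1)² - 4(9)(-2584) = 1 + 93024 = 93025
√Δ = 305
n = [-(-1) + √Δ] / (2·9) = (1 + 305) / 18 = 306 / 18 = 17
(The negative root is discarded since n must be a positive integer.)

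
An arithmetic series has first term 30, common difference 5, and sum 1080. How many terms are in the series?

Using S = n/2 × [2a + (n-1)d]
1080 = n/2 × [2(30) + (n-1)(5)]
1080 = n/2 × [60 + 5n - 5]
2160 = n × [55 + 5n]
5n² + (55)n - 2160 = 0
Discriminant: Δ = (55)² - 4(5)(-2160) = 3025 + 43200 = 46225
√Δ = 215
n = [-(55) + √Δ] / (2·5) = (-55 + 215) / 10 = 160 / 10 = 16
(The negative root is discarded since n must be a positive integer.)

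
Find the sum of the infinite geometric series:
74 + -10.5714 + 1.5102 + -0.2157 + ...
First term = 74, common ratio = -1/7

For |r| < 1, S = a / (1 - r)
S = 74 / (1 - (-1/7))
S = 74 / (8/7)
S = 259/4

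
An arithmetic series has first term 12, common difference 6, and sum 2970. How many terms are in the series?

Using S = n/2 × [2a + (n-1)d]
2970 = n/2 × [2(12) + (n-1)(6)]
2970 = n/2 × [24 + 6n - 6]
5940 = n × [18 + 6n]
6n² + (18)n - 5940 = 0
Discriminant: Δ = (18)² - 4(6)(-5940) = 324 + 142560 = 142884
√Δ = 378
n = [-(18) + √Δ] / (2·6) = (-18 + 378) / 12 = 360 / 12 = 30
(The negative root is discarded since n must be a positive integer.)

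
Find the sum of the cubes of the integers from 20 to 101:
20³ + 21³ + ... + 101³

Use ∑_{k=1}^{n} k³ = [n(n+1)/2]², then subtract the first 19 terms.
∑_{k=1}^{101} k³ = [101×102/2]² = 5151² = 26532801
∑_{k=1}^{19} k³ = [19×20/2]² = 190² = 36100
∑_{k=20}^{101} k³ = 26532801 - 36100 = 26496701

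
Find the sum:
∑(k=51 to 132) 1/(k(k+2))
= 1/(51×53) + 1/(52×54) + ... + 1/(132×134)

Partial fractions: 1/(k(k+2)) = (1/2)[1/k - 1/(k+2)]
Telescoping leaves the first two and last two terms:
= (1/2)[1/51 + 1/52 - 1/133 - 1/134]
= 563791/47263944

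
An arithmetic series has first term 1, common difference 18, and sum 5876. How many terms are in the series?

Using S = n/2 × [2a + (n-1)d]
5876 = n/2 × [2(1) + (n-1)(18)]
5876 = n/2 × [2 + 18n - 18]
11752 = n × [-16 + 18n]
18n² + (-16)n - 11752 = 0
Discriminant: Δ = (-16)² - 4(18)(-11752) = 256 + 846144 = 846400
√Δ = 920
n = [-(-16) + √Δ] / (2·18) = (16 + 920) / 36 = 936 / 36 = 26
(The negative root is discarded since n must be a positive integer.)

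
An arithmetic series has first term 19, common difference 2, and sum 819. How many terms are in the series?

Using S = n/2 × [2a + (n-1)d]
819 = n/2 × [2(19) + (n-1)(2)]
819 = n/2 × [38 + 2n - 2]
1638 = n × [36 + 2n]
2n² + (36)n - 1638 = 0
Discriminant: Δ = (36)² - 4(2)(-1638) = 1296 + 13104 = 14400
√Δ = 120
n = [-(36) + √Δ] / (2·2) = (-36 + 120) / 4 = 84 / 4 = 21
(The negative root is discarded since n must be a positive integer.)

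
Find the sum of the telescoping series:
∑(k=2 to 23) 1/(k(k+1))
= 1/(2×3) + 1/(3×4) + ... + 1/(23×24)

Partial fractions: 1/(k(k+1)) = 1/k - 1/(k+1)
The series telescopes:
= (1/2 - 1/3) + (1/3 - 1/4) + ... + (1/23 - 1/24)
= 1/2 - 1/24
= 11/24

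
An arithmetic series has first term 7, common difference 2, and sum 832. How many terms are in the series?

Using S = n/2 × [2a + (n-1)d]
832 = n/2 × [2(7) + (n-1)(2)]
832 = n/2 × [14 + 2n - 2]
1664 = n × [12 + 2n]
2n² + (12)n - 1664 = 0
Discriminant: Δ = (12)² - 4(2)(-1664) = 144 + 13312 = 13456
√Δ = 116
n = [-(12) + √Δ] / (2·2) = (-12 + 116) / 4 = 104 / 4 = 26
(The negative root is discarded since n must be a positive integer.)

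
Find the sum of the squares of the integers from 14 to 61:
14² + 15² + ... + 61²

Use ∑_{k=1}^{n} k² = n(n+1)(2n+1)/6, then subtract the first 13 terms.
∑_{k=1}^{61} k² = 61×62×123/6 = 77531
∑_{k=1}^{13} k² = 13×14×27/6 = 819
∑_{k=14}^{61} k² = 77531 - 819 = 76712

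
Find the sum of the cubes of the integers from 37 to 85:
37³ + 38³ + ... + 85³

Use ∑_{k=1}^{n} k³ = [n(n+1)/2]², then subtract the first 36 terms.
∑_{k=1}^{85} k³ = [85×86/2]² = 3655² = 13359025
∑_{k=1}^{36} k³ = [36×37/2]² = 666² = 443556
∑_{k=37}^{85} k³ = 13359025 - 443556 = 12915469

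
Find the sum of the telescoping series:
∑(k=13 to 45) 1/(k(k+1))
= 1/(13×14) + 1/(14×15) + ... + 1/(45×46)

Partial fractions: 1/(k(k+1)) = 1/k - 1/(k+1)
The series telescopes:
= (1/13 - 1/14) + (1/14 - 1/15) + ... + (1/45 - 1/46)
= 1/13 - 1/46
= 33/598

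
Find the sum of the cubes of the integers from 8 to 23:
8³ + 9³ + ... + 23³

Use ∑_{k=1}^{n} k³ = [n(n+1)/2]², then subtract the first 7 terms.
∑_{k=1}^{23} k³ = [23×24/2]² = 276² = 76176
∑_{k=1}^{7} k³ = [7×8/2]² = 28² = 784
∑_{k=8}^{23} k³ = 76176 - 784 = 75392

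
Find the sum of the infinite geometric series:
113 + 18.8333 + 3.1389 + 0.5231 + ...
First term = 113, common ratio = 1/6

For |r| < 1, S = a / (1 - r)
S = 113 / (1 - (1/6))
S = 113 / (5/6)
S = 678/5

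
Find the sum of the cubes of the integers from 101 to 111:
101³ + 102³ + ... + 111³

Use ∑_{k=1}^{n} k³ = [n(n+1)/2]², then subtract the first 100 terms.
∑_{k=1}^{111} k³ = [111×112/2]² = 6216² = 38638656
∑_{k=1}^{100} k³ = [100×101/2]² = 5050² = 25502500
∑_{k=101}^{111} k³ = 38638656 - 25502500 = 13136156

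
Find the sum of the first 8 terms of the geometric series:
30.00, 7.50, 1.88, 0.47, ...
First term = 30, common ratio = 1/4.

Sₙ = a(1 - rⁿ) / (1 - r)
S_8 = 30(1 - (1/4)^8) / (1 - (1/4))
S_8 = 30(1 - (1/65536)) / (3/4)
S_8 = 327675/8192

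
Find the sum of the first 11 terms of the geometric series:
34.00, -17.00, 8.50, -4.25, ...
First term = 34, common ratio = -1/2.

Sₙ = a(1 - rⁿ) / (1 - r)
S_11 = 34(1 - (-1/2)^11) / (1 - (-1/2))
S_11 = 34(1 - (-1/2048)) / (3/2)
S_11 = 11611/512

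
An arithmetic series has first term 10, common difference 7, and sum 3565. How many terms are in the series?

Using S = n/2 × [2a + (n-1)d]
3565 = n/2 × [2(10) + (n-1)(7)]
3565 = n/2 × [20 + 7n - 7]
7130 = n × [13 + 7n]
7n² + (13)n - 7130 = 0
Discriminant: Δ = (13)² - 4(7)(-7130) = 169 + 199640 = 199809
√Δ = 447
n = [-(13) + √Δ] / (2·7) = (-13 + 447) / 14 = 434 / 14 = 31
(The negative root is discarded since n must be a positive integer.)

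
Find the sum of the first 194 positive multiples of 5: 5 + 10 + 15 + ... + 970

Factor out 5: = 5(1 + 2 + ... + 194) = 5 × n(n+1)/2
= 5 × 194×195/2
= 5 × 18915
= 94575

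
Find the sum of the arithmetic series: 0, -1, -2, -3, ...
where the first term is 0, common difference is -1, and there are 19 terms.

Sₙ = n/2 × (first + last)
Last term = a + (n-1)d = 0 + (19-1)×(-1) = -18
S_19 = 19/2 × (0 + (-18))
S_19 = 19/2 × (-18) = -171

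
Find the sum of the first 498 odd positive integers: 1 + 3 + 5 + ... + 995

Sum of first n odd numbers = n²
= 498²
= 248004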